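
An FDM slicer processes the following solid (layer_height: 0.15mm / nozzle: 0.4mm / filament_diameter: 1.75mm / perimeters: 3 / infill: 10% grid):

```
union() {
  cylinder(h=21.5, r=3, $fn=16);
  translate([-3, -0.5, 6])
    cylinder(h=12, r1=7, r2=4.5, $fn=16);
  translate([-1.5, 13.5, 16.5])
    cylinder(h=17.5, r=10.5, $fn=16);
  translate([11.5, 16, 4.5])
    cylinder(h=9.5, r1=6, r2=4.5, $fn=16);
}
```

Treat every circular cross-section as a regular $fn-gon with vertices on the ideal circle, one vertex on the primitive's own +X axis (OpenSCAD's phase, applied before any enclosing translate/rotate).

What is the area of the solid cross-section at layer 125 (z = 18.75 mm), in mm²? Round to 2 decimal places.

365.08 mm²

At z = 18.75 mm: the r=3 cylinder contributes a regular 16-gon of circumradius 3 (area = (16/2)·3.000²·sin(360°/16) = 27.55 mm²); the cone at (-3, -0.5) does not reach this height (z outside [6, 18]); the r=10.5 cylinder at (-1.5, 13.5) contributes a regular 16-gon of circumradius 10.5 (area = (16/2)·10.500²·sin(360°/16) = 337.53 mm²); the cone at (11.5, 16) does not reach this height (z outside [4.5, 14]); Taking the union: the 2 present regions are separate (no shared area or edge), so areas and boundary lengths simply add and each stays a separate island — area = 365.08 mm². Overall, the cross-section has 2 separate islands. Net area = 365.08 mm².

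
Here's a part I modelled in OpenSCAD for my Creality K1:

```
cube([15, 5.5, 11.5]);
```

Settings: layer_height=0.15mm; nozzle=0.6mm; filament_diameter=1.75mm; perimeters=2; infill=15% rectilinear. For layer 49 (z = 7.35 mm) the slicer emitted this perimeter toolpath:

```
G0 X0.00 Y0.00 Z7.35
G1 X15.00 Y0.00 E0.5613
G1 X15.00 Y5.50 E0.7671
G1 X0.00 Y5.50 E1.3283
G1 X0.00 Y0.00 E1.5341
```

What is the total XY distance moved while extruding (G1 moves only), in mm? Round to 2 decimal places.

Sum the Euclidean lengths of each G1 segment: total = 41.00 mm.

41.00 mm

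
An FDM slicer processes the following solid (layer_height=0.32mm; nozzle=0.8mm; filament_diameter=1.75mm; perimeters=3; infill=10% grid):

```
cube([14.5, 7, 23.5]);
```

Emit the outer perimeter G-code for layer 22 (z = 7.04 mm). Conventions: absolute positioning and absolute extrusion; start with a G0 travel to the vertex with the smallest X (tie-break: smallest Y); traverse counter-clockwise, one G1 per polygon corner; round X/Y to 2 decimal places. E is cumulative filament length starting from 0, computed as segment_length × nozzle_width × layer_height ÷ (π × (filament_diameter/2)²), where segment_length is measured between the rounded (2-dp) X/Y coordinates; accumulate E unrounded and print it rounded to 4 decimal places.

At z = 7.04 mm: the cube is present — its section is the full 14.5×7 rectangle. The outline is a single polygon with 4 vertices. Extrusion per mm of travel: 0.8 × 0.32 / (π × 0.875²) = 0.106432. Accumulating E over each segment gives final E = 4.5766.

G0 X0.00 Y0.00 Z7.04
G1 X14.50 Y0.00 E1.5433
G1 X14.50 Y7.00 E2.2883
G1 X0.00 Y7.00 E3.8316
G1 X0.00 Y0.00 E4.5766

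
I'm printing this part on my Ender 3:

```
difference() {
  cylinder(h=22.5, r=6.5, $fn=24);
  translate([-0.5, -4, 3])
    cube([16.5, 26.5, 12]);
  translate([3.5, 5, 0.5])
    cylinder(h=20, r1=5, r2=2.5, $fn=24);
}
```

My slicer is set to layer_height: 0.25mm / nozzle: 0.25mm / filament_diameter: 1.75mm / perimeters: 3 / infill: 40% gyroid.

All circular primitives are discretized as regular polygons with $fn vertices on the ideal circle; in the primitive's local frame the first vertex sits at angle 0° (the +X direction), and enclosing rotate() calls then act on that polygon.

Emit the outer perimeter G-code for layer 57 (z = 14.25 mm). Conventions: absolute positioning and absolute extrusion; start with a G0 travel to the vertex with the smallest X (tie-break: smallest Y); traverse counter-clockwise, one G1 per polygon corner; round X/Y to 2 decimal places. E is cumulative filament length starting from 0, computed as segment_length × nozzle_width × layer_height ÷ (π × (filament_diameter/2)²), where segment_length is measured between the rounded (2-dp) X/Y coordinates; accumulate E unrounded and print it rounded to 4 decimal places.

G0 X-6.50 Y0.00 Z14.25
G1 X-6.28 Y-1.68 E0.0440
G1 X-5.63 Y-3.25 E0.0882
G1 X-4.60 Y-4.60 E0.1323
G1 X-3.25 Y-5.63 E0.1764
G1 X-1.68 Y-6.28 E0.2206
G1 X0.00 Y-6.50 E0.2646
G1 X1.68 Y-6.28 E0.3086
G1 X3.25 Y-5.63 E0.3528
G1 X4.60 Y-4.60 E0.3969
G1 X5.05 Y-4.00 E0.4164
G1 X-0.50 Y-4.00 E0.5606
G1 X-0.50 Y6.43 E0.8316
G1 X-1.68 Y6.28 E0.8625
G1 X-3.25 Y5.63 E0.9067
G1 X-4.60 Y4.60 E0.9508
G1 X-5.63 Y3.25 E0.9949
G1 X-6.28 Y1.68 E1.0391
G1 X-6.50 Y0.00 E1.0831

At z = 14.25 mm: the cylinder: section is a regular 24-gon, circumradius r=6.5; the 16.5×26.5 cube at (-0.5, -4) contributes its full rectangle; the cone at (3.5, 5) (r1=5→r2=2.5) has section circumradius 3.281 here — a regular 24-gon; Taking the first minus the rest: starting from the r=6.5 cylinder, the 16.5×26.5 cube at (-0.5, -4) partially overlaps it — only the 62.13 mm² overlap (of its 437.25 mm²) is removed, clipping the outline; the cone at (3.5, 5) misses the remaining region (no effect) — 1 connected region. The outline is a single polygon with 18 vertices. Extrusion per mm of travel: 0.25 × 0.25 / (π × 0.875²) = 0.025984. Accumulating E over each segment gives final E = 1.0831.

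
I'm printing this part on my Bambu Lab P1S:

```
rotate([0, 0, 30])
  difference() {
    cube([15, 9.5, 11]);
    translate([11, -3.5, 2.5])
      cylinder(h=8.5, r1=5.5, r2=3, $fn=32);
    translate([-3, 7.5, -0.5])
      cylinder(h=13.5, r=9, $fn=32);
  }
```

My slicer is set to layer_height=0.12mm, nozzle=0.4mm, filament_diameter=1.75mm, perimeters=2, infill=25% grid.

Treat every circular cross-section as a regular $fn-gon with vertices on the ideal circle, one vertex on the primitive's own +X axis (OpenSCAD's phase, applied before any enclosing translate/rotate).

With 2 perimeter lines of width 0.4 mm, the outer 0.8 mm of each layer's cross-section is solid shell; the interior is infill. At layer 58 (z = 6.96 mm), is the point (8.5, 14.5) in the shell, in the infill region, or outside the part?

At z = 6.96 mm: the 15×9.5 cube contributes its full rectangle; the cone at (11, -3.5): at t=0.525 of its height the radius interpolates to r₁+(r₂−r₁)t = 4.188, giving a regular 32-gon of that circumradius; the cylinder at (-3, 7.5): section is a regular 32-gon, circumradius r=9; Taking the first minus the rest: starting from the 15×9.5 cube, the cone at (11, -3.5) partially overlaps it — only the 2.08 mm² overlap (of its 54.75 mm²) is removed, clipping the outline; the r=9 cylinder at (-3, 7.5) partially overlaps it — only the 47.59 mm² overlap (of its 252.84 mm²) is removed, clipping the outline — 1 connected region; (rotated 30° about Z; rotation is an isometry so areas/perimeters/island counts are preserved). Overall, the cross-section is a single solid region. Undo the 30° rotation: the query point maps to (14.611, 8.307) in the un-rotated model frame. The nearest boundary edge runs (15.00, 9.50)→(15.00, 0.00); distance from the point to it = 0.39 mm. The point is inside the cross-section, 0.39 mm from the nearest boundary — within the 0.8 mm shell band (2 × 0.4).

shell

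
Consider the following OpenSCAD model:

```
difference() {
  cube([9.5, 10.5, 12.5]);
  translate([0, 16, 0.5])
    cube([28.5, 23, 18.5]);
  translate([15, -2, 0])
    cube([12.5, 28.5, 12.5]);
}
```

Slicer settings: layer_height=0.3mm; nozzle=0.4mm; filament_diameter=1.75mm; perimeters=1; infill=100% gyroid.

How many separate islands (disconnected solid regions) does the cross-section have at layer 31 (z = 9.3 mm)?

1

At z = 9.3 mm: the cube (footprint 9.5×10.5) is included at this height; the cube at (0, 16) (footprint 28.5×23) is included at this height; the cube at (15, -2) is present — its section is the full 12.5×28.5 rectangle; After the difference (first − rest): starting from the 9.5×10.5 cube, the 28.5×23 cube at (0, 16) misses the remaining region (no effect); the 12.5×28.5 cube at (15, -2) misses the remaining region (no effect) — 1 connected region. Overall, the cross-section is a single solid region. Island count = 1.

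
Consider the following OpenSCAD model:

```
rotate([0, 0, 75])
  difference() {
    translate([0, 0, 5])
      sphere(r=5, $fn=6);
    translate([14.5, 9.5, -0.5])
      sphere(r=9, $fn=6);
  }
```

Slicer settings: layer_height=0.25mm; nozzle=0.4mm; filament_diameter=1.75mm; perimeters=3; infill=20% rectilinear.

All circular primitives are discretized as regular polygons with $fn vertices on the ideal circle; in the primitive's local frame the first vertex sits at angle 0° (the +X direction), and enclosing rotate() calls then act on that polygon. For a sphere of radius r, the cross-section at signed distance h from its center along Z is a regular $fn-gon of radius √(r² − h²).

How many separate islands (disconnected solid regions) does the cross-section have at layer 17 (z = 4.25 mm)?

At z = 4.25 mm: the sphere: section is a regular 6-gon, circumradius = √(r²−h²) = √(5²−0.75²) = 4.943; the sphere at (14.5, 9.5): section is a regular 6-gon, circumradius = √(r²−h²) = √(9²−4.75²) = 7.644; Taking the first minus the rest: starting from the r=5 sphere, the r=9 sphere at (14.5, 9.5) misses the remaining region (no effect) — 1 connected region; (rotated 75° about Z; rotation is an isometry so areas/perimeters/island counts are preserved). Overall, the cross-section is a single solid region. Island count = 1.

1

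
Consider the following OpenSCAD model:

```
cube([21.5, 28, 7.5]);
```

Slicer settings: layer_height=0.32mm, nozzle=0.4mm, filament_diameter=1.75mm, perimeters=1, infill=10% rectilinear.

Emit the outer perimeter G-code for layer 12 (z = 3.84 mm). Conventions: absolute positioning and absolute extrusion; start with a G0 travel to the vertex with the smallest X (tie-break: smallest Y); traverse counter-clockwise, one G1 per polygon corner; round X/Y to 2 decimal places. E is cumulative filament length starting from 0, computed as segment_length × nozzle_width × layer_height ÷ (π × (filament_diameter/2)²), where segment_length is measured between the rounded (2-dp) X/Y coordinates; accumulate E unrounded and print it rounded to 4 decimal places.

G0 X0.00 Y0.00 Z3.84
G1 X21.50 Y0.00 E1.1441
G1 X21.50 Y28.00 E2.6342
G1 X0.00 Y28.00 E3.7784
G1 X0.00 Y0.00 E5.2684

At z = 3.84 mm: the cube is present — its section is the full 21.5×28 rectangle. The outline is a single polygon with 4 vertices. Extrusion per mm of travel: 0.4 × 0.32 / (π × 0.875²) = 0.053216. Accumulating E over each segment gives final E = 5.2684.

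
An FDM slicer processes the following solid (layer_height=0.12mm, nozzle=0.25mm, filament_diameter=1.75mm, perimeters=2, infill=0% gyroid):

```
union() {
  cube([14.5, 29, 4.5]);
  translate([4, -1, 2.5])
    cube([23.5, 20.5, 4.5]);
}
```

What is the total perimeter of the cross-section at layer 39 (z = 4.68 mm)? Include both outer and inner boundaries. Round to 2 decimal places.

At z = 4.68 mm: the cube does not reach this height (z outside [0, 4.5]); the cube at (4, -1) is present — its section is the full 23.5×20.5 rectangle (perimeter 88.00 mm); Taking the union: only the 23.5×20.5 cube at (4, -1) is present, so the union is just that shape — boundary = 88.00 mm. Overall, the cross-section is a single solid region. Total boundary length (outer) = 88.00 mm.

88.00 mm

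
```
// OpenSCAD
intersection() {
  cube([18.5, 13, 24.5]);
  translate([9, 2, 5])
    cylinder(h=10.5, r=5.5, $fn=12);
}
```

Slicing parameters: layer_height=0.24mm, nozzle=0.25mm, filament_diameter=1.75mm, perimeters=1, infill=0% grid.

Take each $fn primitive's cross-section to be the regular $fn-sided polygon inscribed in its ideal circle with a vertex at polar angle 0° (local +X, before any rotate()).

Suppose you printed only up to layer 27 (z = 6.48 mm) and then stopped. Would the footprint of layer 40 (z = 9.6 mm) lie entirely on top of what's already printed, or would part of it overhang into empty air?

Compare the two slices. At z = 6.48: the 18.5×13 cube contributes its full rectangle (area 240.50 mm²); the cylinder at (9, 2): section is a regular 12-gon, circumradius r=5.5 (area = (12/2)·5.500²·sin(360°/12) = 90.75 mm²); After intersecting: the r=5.5 cylinder at (9, 2) partially overlaps the 18.5×13 cube; clipping to the common part keeps 66.30 mm² — area = 66.30 mm². At z = 9.6: the cube is present — its section is the full 18.5×13 rectangle (area 240.50 mm²); the cylinder at (9, 2): section is a regular 12-gon, circumradius r=5.5 (area = (12/2)·5.500²·sin(360°/12) = 90.75 mm²); Taking the intersection: the r=5.5 cylinder at (9, 2) partially overlaps the 18.5×13 cube; clipping to the common part keeps 66.30 mm² — area = 66.30 mm². Checking containment: the cross-section at z = 9.6 is a subset of the cross-section at z = 6.48.

entirely on top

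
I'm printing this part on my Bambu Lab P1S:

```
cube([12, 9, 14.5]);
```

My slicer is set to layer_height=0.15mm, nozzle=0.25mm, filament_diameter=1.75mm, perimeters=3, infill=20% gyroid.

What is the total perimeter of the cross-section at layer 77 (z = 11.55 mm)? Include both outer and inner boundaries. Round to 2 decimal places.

At z = 11.55 mm: the cube (footprint 12×9) is included at this height (perimeter 42.00 mm). Overall, the cross-section is a single solid region. Total boundary length (outer) = 42.00 mm.

42.00 mm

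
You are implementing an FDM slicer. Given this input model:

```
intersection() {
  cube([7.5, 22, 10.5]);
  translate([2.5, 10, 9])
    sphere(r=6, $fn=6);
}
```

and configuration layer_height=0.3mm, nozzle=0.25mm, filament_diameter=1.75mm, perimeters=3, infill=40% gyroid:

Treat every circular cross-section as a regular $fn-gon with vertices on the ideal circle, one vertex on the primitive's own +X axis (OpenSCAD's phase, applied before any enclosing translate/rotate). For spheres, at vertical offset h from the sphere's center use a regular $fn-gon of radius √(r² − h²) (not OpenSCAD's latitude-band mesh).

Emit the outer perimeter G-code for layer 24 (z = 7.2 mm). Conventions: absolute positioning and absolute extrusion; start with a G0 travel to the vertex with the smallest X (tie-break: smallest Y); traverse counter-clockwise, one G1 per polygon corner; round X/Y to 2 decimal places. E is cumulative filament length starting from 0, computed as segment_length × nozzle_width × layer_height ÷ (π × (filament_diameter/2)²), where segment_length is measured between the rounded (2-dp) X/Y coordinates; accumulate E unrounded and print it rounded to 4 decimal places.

At z = 7.2 mm: the 7.5×22 cube contributes its full rectangle; the sphere at (2.5, 10): section is a regular 6-gon, circumradius = √(r²−h²) = √(6²−1.8²) = 5.724; Keeping only the common overlap: the r=6 sphere at (2.5, 10) partially overlaps the 7.5×22 cube; clipping to the common part keeps 66.43 mm² — 1 connected region. The outline is a single polygon with 6 vertices. Extrusion per mm of travel: 0.25 × 0.3 / (π × 0.875²) = 0.031181. Accumulating E over each segment gives final E = 0.9886.

G0 X0.00 Y5.04 Z7.20
G1 X5.36 Y5.04 E0.1671
G1 X7.50 Y8.75 E0.3007
G1 X7.50 Y11.25 E0.3786
G1 X5.36 Y14.96 E0.5122
G1 X0.00 Y14.96 E0.6793
G1 X0.00 Y5.04 E0.9886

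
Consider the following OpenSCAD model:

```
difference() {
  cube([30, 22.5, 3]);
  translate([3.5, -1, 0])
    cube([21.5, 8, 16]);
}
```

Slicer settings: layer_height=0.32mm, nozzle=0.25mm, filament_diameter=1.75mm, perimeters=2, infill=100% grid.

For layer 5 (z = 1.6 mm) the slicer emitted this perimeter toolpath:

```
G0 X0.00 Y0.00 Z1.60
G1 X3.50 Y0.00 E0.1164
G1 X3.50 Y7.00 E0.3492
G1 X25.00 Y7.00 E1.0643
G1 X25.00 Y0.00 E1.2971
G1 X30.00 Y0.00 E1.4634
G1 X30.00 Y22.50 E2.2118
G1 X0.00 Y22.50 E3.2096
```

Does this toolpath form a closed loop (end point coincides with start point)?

no

Start point (G0): (0.00, 0.00). End point (last G1): the path does not return to the start — open.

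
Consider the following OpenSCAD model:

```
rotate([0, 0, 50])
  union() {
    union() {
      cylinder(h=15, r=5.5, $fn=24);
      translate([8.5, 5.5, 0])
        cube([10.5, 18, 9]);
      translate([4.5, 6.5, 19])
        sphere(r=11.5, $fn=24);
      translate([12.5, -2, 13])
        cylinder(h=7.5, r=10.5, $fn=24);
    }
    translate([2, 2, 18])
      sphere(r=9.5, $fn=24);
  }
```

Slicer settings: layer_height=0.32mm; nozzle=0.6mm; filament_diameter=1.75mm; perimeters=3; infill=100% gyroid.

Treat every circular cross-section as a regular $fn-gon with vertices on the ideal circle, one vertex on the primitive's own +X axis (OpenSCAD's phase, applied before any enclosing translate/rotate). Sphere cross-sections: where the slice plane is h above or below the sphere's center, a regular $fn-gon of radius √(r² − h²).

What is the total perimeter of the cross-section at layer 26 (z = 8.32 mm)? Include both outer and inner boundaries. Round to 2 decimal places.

At z = 8.32 mm: the cylinder: section is a regular 24-gon, circumradius r=5.5 (perimeter = 2·24·5.500·sin(180°/24) = 34.46 mm); the 10.5×18 cube at (8.5, 5.5) contributes its full rectangle (perimeter 57.00 mm); the r=11.5 sphere at (4.5, 6.5) contributes a regular 24-gon of circumradius √(11.5²−10.68²) = 4.265 (perimeter = 2·24·4.265·sin(180°/24) = 26.72 mm); the cylinder at (12.5, -2) is not intersected at this z (z outside [13, 20.5]); Merging all regions: the regions partially overlap (shared area 7.27 mm²), so the edge portions inside another operand are dropped and the merged outline is re-measured after clipping — boundary = 101.28 mm; the sphere at (2, 2) does not reach this height (|z−center|=9.680 > r=9.5); Taking the union: only that combined region is present, so the union is just that shape — boundary = 101.28 mm; (whole slice rotated 50° about Z — lengths, areas and connectivity unchanged). Overall, the cross-section is a single solid region. Total boundary length (outer) = 101.28 mm.

101.28 mm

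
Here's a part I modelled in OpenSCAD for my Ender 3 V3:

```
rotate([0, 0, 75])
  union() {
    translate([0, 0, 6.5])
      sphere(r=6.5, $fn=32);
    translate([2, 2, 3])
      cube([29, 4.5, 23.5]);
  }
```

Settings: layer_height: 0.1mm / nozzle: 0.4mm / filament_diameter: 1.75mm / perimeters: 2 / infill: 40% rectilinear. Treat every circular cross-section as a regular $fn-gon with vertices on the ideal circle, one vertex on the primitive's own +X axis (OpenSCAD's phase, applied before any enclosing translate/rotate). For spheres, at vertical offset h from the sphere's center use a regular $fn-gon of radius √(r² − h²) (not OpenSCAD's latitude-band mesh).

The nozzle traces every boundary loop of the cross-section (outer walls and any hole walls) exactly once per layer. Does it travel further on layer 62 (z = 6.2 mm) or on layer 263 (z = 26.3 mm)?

layer 62 (z = 6.2 mm)

Layer 62 (z = 6.2): the r=6.5 sphere slices to a regular 32-gon of circumradius 6.493 (√(r²−h²) with h=0.3 from center) (perimeter = 2·32·6.493·sin(180°/32) = 40.73 mm); the cube at (2, 2) is present — its section is the full 29×4.5 rectangle (perimeter 67.00 mm); Taking the union: the regions partially overlap (shared area 11.43 mm²), so the edge portions inside another operand are dropped and the merged outline is re-measured after clipping — boundary = 93.34 mm; (whole slice rotated 75° about Z — lengths, areas and connectivity unchanged). So its perimeter = 93.34 mm. Layer 263 (z = 26.3): the sphere does not reach this height (|z−center|=19.800 > r=6.5); the cube at (2, 2) (footprint 29×4.5) is included at this height (perimeter 67.00 mm); Merging all regions: only the 29×4.5 cube at (2, 2) is present, so the union is just that shape — boundary = 67.00 mm; (rotated 75° about Z; rotation is an isometry so areas/perimeters/island counts are preserved). So its perimeter = 67.00 mm. Layer 62 is larger (93.34 vs 67.00 mm).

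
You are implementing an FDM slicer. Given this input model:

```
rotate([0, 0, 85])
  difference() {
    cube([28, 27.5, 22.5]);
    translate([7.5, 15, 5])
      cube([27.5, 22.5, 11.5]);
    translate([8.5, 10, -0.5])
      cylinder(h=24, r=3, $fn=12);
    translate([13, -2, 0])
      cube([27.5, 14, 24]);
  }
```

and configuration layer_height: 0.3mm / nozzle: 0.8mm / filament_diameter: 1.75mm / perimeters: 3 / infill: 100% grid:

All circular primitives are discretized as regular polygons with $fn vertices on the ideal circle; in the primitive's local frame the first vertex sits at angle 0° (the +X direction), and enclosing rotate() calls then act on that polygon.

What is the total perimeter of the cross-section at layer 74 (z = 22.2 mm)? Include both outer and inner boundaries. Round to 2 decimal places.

129.63 mm

At z = 22.2 mm: the cube is present — its section is the full 28×27.5 rectangle (perimeter 111.00 mm); the cube at (7.5, 15) does not reach this height (z outside [5, 16.5]); the r=3 cylinder at (8.5, 10) contributes a regular 12-gon of circumradius 3 (perimeter = 2·12·3.000·sin(180°/12) = 18.63 mm); the cube at (13, -2) (footprint 27.5×14) is included at this height (perimeter 83.00 mm); Subtracting the remaining from the first: starting from the 28×27.5 cube, the r=3 cylinder at (8.5, 10) lies wholly inside it (removes its full 27.00 mm² and its 18.63 mm outline becomes a hole wall); the 27.5×14 cube at (13, -2) partially overlaps it — only the 180.00 mm² overlap (of its 385.00 mm²) is removed, clipping the outline — boundary (outer + 1 inner loop) = 129.63 mm; (rotated 85° about Z; rotation is an isometry so areas/perimeters/island counts are preserved). Overall, the cross-section is one region with 1 hole. Total boundary length (outer + inner) = 129.63 mm.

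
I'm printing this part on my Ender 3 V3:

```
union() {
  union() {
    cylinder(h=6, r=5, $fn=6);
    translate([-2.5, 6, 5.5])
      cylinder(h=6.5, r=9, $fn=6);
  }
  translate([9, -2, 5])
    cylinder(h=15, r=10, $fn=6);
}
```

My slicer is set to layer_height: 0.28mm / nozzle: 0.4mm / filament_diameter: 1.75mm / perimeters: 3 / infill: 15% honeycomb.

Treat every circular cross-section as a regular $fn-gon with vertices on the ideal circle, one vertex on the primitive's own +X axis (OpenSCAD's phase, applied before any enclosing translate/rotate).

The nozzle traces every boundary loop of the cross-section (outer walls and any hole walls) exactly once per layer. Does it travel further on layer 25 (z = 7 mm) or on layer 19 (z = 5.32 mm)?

layer 25 (z = 7 mm)

Layer 25 (z = 7): the cylinder does not reach this height (z outside [0, 6]); the r=9 cylinder at (-2.5, 6) contributes a regular 6-gon of circumradius 9 (perimeter = 2·6·9.000·sin(180°/6) = 54.00 mm); Merging all regions: only the r=9 cylinder at (-2.5, 6) is present, so the union is just that shape — boundary = 54.00 mm; the cylinder at (9, -2): section is a regular 6-gon, circumradius r=10 (perimeter = 2·6·10.000·sin(180°/6) = 60.00 mm); Taking the union: the regions partially overlap (shared area 24.11 mm²), so the edge portions inside another operand are dropped and the merged outline is re-measured after clipping — boundary = 89.48 mm. So its perimeter = 89.48 mm. Layer 19 (z = 5.32): the r=5 cylinder contributes a regular 6-gon of circumradius 5 (perimeter = 2·6·5.000·sin(180°/6) = 30.00 mm); the cylinder at (-2.5, 6) is not intersected at this z (z outside [5.5, 12]); Combining (union): only the r=5 cylinder is present, so the union is just that shape — boundary = 30.00 mm; the r=10 cylinder at (9, -2) contributes a regular 6-gon of circumradius 10 (perimeter = 2·6·10.000·sin(180°/6) = 60.00 mm); Combining (union): the regions partially overlap (shared area 28.01 mm²), so the edge portions inside another operand are dropped and the merged outline is re-measured after clipping — boundary = 68.15 mm. So its perimeter = 68.15 mm. Layer 25 is larger (89.48 vs 68.15 mm).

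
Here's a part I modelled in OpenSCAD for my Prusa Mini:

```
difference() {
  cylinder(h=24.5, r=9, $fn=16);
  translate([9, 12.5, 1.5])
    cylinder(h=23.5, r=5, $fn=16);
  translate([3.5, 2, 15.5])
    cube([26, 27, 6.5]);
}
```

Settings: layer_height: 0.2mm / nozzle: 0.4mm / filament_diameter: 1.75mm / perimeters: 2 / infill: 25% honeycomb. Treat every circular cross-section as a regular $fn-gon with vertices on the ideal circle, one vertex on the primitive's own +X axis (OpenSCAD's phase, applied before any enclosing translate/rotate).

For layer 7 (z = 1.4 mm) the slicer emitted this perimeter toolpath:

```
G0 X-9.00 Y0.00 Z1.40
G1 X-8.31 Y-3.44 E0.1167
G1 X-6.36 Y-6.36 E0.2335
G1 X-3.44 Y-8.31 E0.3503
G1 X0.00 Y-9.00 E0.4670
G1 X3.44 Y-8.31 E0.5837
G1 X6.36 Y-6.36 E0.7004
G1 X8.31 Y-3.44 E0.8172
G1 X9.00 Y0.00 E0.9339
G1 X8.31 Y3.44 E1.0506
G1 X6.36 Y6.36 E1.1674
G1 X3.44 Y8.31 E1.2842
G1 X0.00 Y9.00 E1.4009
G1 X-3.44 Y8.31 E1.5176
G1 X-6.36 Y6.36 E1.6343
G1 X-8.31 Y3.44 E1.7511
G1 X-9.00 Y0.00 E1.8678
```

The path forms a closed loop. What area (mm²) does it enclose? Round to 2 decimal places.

Apply the shoelace formula to the sequence of (X, Y) vertices; enclosed area = 247.73 mm².

247.73 mm²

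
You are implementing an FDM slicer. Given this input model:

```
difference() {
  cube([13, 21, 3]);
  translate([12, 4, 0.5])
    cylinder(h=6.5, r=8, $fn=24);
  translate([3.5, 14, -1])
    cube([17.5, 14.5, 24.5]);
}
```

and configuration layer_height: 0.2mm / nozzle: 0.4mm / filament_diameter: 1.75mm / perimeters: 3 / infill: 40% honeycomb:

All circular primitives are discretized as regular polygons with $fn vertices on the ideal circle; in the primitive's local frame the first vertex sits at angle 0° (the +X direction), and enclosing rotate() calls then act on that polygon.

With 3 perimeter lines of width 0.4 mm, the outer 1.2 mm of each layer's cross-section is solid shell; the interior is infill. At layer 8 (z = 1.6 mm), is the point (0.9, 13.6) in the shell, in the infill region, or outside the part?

At z = 1.6 mm: the cube is present — its section is the full 13×21 rectangle; the r=8 cylinder at (12, 4) gives a regular 24-gon of circumradius 8 (constant along its height); the 17.5×14.5 cube at (3.5, 14) contributes its full rectangle; After the difference (first − rest): starting from the 13×21 cube, the r=8 cylinder at (12, 4) partially overlaps it — only the 92.05 mm² overlap (of its 198.77 mm²) is removed, clipping the outline; the 17.5×14.5 cube at (3.5, 14) partially overlaps it — only the 66.50 mm² overlap (of its 253.75 mm²) is removed, clipping the outline — 1 connected region. Overall, the cross-section is a single solid region. The nearest boundary edge runs (0.00, 0.00)→(0.00, 21.00); distance from the point to it = 0.90 mm. The point is inside the cross-section, 0.90 mm from the nearest boundary — within the 1.2 mm shell band (3 × 0.4).

shell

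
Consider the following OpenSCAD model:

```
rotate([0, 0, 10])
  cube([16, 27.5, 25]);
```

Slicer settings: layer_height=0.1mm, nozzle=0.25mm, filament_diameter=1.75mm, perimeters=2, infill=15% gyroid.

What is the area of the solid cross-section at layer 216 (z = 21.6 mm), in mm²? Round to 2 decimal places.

At z = 21.6 mm: the cube (footprint 16×27.5) is included at this height (area 440.00 mm²); (whole slice rotated 10° about Z — lengths, areas and connectivity unchanged). Overall, the cross-section is a single solid region. Net area = 440.00 mm².

440.00 mm²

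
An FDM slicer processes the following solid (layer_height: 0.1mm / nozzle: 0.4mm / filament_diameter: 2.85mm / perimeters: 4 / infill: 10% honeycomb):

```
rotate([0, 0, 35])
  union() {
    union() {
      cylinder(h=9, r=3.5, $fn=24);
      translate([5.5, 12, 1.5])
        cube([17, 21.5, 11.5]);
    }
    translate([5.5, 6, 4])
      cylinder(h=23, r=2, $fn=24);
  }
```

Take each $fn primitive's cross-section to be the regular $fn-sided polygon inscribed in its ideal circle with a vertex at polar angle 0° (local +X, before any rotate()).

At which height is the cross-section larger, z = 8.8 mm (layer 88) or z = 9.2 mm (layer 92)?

layer 88 (z = 8.8 mm)

Layer 88 (z = 8.8): the cylinder: section is a regular 24-gon, circumradius r=3.5 (area = (24/2)·3.500²·sin(360°/24) = 38.05 mm²); the cube at (5.5, 12) is present — its section is the full 17×21.5 rectangle (area 365.50 mm²); Combining (union): the 2 present regions are separate (no shared area or edge), so areas and boundary lengths simply add and each stays a separate island — area = 403.55 mm²; the r=2 cylinder at (5.5, 6) gives a regular 24-gon of circumradius 2 (constant along its height) (area = (24/2)·2.000²·sin(360°/24) = 12.42 mm²); Combining (union): the 2 present regions are separate (no shared area or edge), so areas and boundary lengths simply add and each stays a separate island — area = 415.97 mm²; (whole slice rotated 35° about Z — lengths, areas and connectivity unchanged). So its area = 415.97 mm². Layer 92 (z = 9.2): the cylinder is absent (z outside [0, 9]); the cube at (5.5, 12) is present — its section is the full 17×21.5 rectangle (area 365.50 mm²); Merging all regions: only the 17×21.5 cube at (5.5, 12) is present, so the union is just that shape — area = 365.50 mm²; the cylinder at (5.5, 6): section is a regular 24-gon, circumradius r=2 (area = (24/2)·2.000²·sin(360°/24) = 12.42 mm²); Combining (union): the 2 present regions are separate (no shared area or edge), so areas and boundary lengths simply add and each stays a separate island — area = 377.92 mm²; (whole slice rotated 35° about Z — lengths, areas and connectivity unchanged). So its area = 377.92 mm². Layer 88 is larger (415.97 vs 377.92 mm²).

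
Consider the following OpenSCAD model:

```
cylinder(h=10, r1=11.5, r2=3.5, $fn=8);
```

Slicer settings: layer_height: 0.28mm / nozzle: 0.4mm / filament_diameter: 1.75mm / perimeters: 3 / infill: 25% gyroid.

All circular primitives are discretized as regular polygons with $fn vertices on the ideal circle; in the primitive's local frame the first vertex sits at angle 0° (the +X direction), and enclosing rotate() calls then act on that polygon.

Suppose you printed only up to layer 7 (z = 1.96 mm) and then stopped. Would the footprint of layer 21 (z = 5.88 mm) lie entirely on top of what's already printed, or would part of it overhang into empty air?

Compare the two slices. At z = 1.96: the cone contributes a regular 8-gon of circumradius 9.932 (interpolated between r1=11.5 and r2=3.5 at t=0.196) (area = (8/2)·9.932²·sin(360°/8) = 279.01 mm²). At z = 5.88: the cone (r1=11.5→r2=3.5) has section circumradius 6.796 here — a regular 8-gon (area = (8/2)·6.796²·sin(360°/8) = 130.63 mm²). Checking containment: the cross-section at z = 5.88 is a subset of the cross-section at z = 1.96.

entirely on top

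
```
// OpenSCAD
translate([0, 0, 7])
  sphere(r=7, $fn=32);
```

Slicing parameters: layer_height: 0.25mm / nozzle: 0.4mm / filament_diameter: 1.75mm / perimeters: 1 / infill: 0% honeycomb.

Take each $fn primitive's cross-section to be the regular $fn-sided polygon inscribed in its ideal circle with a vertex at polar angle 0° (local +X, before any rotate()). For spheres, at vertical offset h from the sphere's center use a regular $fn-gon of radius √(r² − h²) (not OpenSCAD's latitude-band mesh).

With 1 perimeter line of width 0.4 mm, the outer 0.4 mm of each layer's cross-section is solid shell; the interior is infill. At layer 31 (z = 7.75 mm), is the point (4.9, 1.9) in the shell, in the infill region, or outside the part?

infill

At z = 7.75 mm: the sphere: section is a regular 32-gon, circumradius = √(r²−h²) = √(7²−0.75²) = 6.960. Overall, the cross-section is a single solid region. The nearest boundary edge runs (6.83, 1.36)→(6.43, 2.66); distance from the point to it = 1.69 mm. The point is inside the cross-section and 1.69 mm from the nearest boundary — more than the 0.4 mm shell width (1 × 0.4), so it's in the infill interior.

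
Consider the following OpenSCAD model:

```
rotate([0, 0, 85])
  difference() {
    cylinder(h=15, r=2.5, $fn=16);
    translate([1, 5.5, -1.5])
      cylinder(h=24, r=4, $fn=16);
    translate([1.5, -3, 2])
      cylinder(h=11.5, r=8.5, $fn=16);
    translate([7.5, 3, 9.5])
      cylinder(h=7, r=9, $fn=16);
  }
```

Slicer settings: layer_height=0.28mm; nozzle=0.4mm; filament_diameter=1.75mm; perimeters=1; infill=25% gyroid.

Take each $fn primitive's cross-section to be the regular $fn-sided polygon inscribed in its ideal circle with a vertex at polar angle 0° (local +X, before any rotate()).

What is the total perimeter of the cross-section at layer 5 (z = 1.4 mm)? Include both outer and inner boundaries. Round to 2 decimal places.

15.48 mm

At z = 1.4 mm: the cylinder: section is a regular 16-gon, circumradius r=2.5 (perimeter = 2·16·2.500·sin(180°/16) = 15.61 mm); the cylinder at (1, 5.5): section is a regular 16-gon, circumradius r=4 (perimeter = 2·16·4.000·sin(180°/16) = 24.97 mm); the cylinder at (1.5, -3) does not reach this height (z outside [2, 13.5]); the cylinder at (7.5, 3) is absent (z outside [9.5, 16.5]); Taking the first minus the rest: starting from the r=2.5 cylinder, the r=4 cylinder at (1, 5.5) partially overlaps it — only the 1.71 mm² overlap (of its 48.98 mm²) is removed, clipping the outline — boundary = 15.48 mm; (rotated 85° about Z; rotation is an isometry so areas/perimeters/island counts are preserved). Overall, the cross-section is a single solid region. Total boundary length (outer) = 15.48 mm.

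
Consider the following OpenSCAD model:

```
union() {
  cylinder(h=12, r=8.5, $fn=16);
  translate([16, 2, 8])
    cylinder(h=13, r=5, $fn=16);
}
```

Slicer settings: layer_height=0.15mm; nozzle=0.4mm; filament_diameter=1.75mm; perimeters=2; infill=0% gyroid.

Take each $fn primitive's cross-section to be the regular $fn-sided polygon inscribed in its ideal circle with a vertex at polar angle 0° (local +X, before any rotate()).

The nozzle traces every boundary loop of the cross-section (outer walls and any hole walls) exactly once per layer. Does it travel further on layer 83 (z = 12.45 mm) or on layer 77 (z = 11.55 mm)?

Layer 83 (z = 12.45): the cylinder does not reach this height (z outside [0, 12]); the r=5 cylinder at (16, 2) gives a regular 16-gon of circumradius 5 (constant along its height) (perimeter = 2·16·5.000·sin(180°/16) = 31.21 mm); Combining (union): only the r=5 cylinder at (16, 2) is present, so the union is just that shape — boundary = 31.21 mm. So its perimeter = 31.21 mm. Layer 77 (z = 11.55): the r=8.5 cylinder gives a regular 16-gon of circumradius 8.5 (constant along its height) (perimeter = 2·16·8.500·sin(180°/16) = 53.06 mm); the r=5 cylinder at (16, 2) contributes a regular 16-gon of circumradius 5 (perimeter = 2·16·5.000·sin(180°/16) = 31.21 mm); Taking the union: the 2 present regions are separate (no shared area or edge), so areas and boundary lengths simply add and each stays a separate island — boundary = 84.28 mm. So its perimeter = 84.28 mm. Layer 77 is larger (84.28 vs 31.21 mm).

layer 77 (z = 11.55 mm)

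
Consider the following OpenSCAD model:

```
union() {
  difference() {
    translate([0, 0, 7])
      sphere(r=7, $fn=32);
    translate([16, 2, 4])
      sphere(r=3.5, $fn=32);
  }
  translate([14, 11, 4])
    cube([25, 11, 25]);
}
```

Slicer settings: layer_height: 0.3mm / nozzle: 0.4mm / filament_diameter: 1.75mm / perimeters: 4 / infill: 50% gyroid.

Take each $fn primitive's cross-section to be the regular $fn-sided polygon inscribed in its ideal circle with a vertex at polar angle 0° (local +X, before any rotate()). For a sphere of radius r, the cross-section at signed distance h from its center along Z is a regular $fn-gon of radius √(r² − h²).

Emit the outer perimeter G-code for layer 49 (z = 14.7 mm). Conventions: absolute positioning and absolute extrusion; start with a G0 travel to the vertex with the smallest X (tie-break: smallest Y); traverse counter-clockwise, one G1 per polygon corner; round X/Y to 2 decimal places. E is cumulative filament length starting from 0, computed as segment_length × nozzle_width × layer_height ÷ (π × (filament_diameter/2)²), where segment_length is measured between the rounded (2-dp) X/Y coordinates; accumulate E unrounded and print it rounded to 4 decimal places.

At z = 14.7 mm: the sphere is absent (|z−center|=7.700 > r=7); the sphere at (16, 2) is absent (|z−center|=10.700 > r=3.5); After the difference (first − rest): the first operand is absent here, so nothing remains; the cube at (14, 11) (footprint 25×11) is included at this height; Taking the union: only the 25×11 cube at (14, 11) is present, so the union is just that shape — 1 connected region. The outline is a single polygon with 4 vertices. Extrusion per mm of travel: 0.4 × 0.3 / (π × 0.875²) = 0.049890. Accumulating E over each segment gives final E = 3.5921.

G0 X14.00 Y11.00 Z14.70
G1 X39.00 Y11.00 E1.2473
G1 X39.00 Y22.00 E1.7960
G1 X14.00 Y22.00 E3.0433
G1 X14.00 Y11.00 E3.5921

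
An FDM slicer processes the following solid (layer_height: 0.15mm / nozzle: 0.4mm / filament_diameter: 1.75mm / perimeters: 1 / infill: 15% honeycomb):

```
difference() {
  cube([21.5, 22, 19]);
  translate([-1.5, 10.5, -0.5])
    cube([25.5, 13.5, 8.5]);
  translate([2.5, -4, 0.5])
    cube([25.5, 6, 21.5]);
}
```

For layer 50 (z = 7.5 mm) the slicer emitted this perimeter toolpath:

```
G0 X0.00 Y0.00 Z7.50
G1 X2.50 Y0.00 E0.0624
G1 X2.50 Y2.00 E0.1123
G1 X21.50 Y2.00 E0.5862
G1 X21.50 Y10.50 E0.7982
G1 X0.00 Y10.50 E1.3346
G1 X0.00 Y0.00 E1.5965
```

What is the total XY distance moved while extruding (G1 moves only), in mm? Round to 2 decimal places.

Sum the Euclidean lengths of each G1 segment: total = 64.00 mm.

64.00 mm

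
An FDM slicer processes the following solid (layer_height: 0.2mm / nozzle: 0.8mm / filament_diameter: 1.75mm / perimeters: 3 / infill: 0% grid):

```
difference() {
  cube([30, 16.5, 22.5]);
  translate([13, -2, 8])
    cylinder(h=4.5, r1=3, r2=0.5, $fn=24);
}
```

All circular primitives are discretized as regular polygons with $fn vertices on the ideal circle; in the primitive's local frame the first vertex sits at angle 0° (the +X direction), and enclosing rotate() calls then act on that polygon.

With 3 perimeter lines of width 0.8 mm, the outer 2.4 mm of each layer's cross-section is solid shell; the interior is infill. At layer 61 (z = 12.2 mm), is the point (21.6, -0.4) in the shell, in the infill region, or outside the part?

At z = 12.2 mm: the cube is present — its section is the full 30×16.5 rectangle; the cone at (13, -2): at t=0.933 of its height the radius interpolates to r₁+(r₂−r₁)t = 0.667, giving a regular 24-gon of that circumradius; After the difference (first − rest): starting from the 30×16.5 cube, the cone at (13, -2) misses the remaining region (no effect) — 1 connected region. Overall, the cross-section is a single solid region. The nearest boundary edge runs (30.00, 0.00)→(0.00, 0.00); distance from the point to it = 0.40 mm. The point is not inside any of the regions above, so it lies outside the cross-section (0.40 mm from the nearest boundary).

outside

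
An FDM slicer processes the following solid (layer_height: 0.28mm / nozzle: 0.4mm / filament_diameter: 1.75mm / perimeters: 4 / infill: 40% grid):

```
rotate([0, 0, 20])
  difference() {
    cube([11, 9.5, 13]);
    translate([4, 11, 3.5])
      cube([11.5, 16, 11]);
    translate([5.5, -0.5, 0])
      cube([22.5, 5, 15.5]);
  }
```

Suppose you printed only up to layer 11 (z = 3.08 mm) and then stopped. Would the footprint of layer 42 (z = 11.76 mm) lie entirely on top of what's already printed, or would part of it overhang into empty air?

Compare the two slices. At z = 3.08: the cube (footprint 11×9.5) is included at this height (area 104.50 mm²); the cube at (4, 11) is not intersected at this z (z outside [3.5, 14.5]); the cube at (5.5, -0.5) (footprint 22.5×5) is included at this height (area 112.50 mm²); Taking the first minus the rest: starting from the 11×9.5 cube (104.50 mm²), the 22.5×5 cube at (5.5, -0.5) partially overlaps it — only the 24.75 mm² overlap (of its 112.50 mm²) is removed, clipping the outline — area = 79.75 mm²; (rotated 20° about Z; rotation is an isometry so areas/perimeters/island counts are preserved). At z = 11.76: the 11×9.5 cube contributes its full rectangle (area 104.50 mm²); the cube at (4, 11) is present — its section is the full 11.5×16 rectangle (area 184.00 mm²); the cube at (5.5, -0.5) (footprint 22.5×5) is included at this height (area 112.50 mm²); Subtracting the remaining from the first: starting from the 11×9.5 cube (104.50 mm²), the 11.5×16 cube at (4, 11) misses the remaining region (no effect); the 22.5×5 cube at (5.5, -0.5) partially overlaps it — only the 24.75 mm² overlap (of its 112.50 mm²) is removed, clipping the outline — area = 79.75 mm²; (rotated 20° about Z; rotation is an isometry so areas/perimeters/island counts are preserved). Checking containment: the cross-section at z = 11.76 is a subset of the cross-section at z = 3.08.

entirely on top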